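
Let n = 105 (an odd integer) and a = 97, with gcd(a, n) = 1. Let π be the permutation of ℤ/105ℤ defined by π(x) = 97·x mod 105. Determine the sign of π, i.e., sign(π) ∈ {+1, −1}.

Orbit of 13 under x↦97x: [13, 1, 97, 64]… (length divides ord_105(97)).
The orbit structure of x ↦ 97x mod 105: 33 orbits of sizes [4, 4, 4, 4, 4, 4, 4, 4, 4, 4, 4, 4, 4, 4, 4, 4, 4, 4, 4, 4, 4, 2, 2, 2, 2, 2, 2, 2, 2, 2, 1, 1, 1].
105 − 33 = 72 transpositions; sign(π) = (−1)^72 = +1.

+1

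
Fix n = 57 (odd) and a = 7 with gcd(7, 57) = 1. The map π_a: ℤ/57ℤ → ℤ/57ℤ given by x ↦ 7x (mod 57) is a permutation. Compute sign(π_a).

+1

Orbit of 7 under x↦7x: [7, 49, 1]… (length divides ord_57(7)).
21 cycles of lengths [3, 3, 3, 3, 3, 3, 3, 3, 3, 3, 3, 3, 3, 3, 3, 3, 3, 3, 1, 1, 1].
57 − 21 = 36 transpositions; sign(π) = (−1)^36 = +1.
Check: (7/57) = +1 by Zolotarev.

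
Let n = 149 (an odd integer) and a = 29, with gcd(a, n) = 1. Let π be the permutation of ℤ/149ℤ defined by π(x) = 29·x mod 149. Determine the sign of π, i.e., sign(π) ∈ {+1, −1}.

+1

Start at x=129: 129 → 16 → 17 → 46 → 142 → 95 → 73 → … (one orbit).
Decompose π into cycles: lengths [37, 37, 37, 37, 1] (5 cycles, including the fixed point 0).
n − c = 149 − 5 = 144; sign = (−1)^144 = +1.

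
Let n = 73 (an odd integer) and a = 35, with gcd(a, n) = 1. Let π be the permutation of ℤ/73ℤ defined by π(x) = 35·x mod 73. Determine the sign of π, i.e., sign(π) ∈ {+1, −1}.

Start at x=9: 9 → 23 → 2 → 70 → 41 → 48 → 1 → … (one orbit).
Cycle lengths of π_35 on ℤ/73ℤ: [36, 36, 1]; 3 cycles in total.
With 3 cycles on 73 points, sign = (−1)^{73−3} = +1.

+1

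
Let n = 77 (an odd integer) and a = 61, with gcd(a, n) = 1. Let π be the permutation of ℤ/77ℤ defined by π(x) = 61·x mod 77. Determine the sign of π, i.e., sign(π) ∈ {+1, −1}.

Orbit of 68 under x↦61x: [68, 67, 6, 58, 73, 64, 54]… (length divides ord_77(61)).
Cycle lengths of π_61 on ℤ/77ℤ: [30, 30, 10, 6, 1]; 5 cycles in total.
5 cycles on 77: each ℓ→(−1)^(ℓ−1), product (−1)^72 = +1.

+1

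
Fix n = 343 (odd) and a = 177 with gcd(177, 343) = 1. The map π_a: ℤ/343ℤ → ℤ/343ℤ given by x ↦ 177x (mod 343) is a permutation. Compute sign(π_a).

Start at x=116: 116 → 295 → 79 → 263 → 246 → 324 → 67 → … (one orbit).
Decompose π into cycles: lengths [21, 21, 21, 21, 21, 21, 21, 21, 21, 21, 21, 21, 21, 21, 3, 3, 3, 3, 3, 3, 3, 3, 3, 3, 3, 3, 3, 3, 3, 3, 1] (31 cycles, including the fixed point 0).
sign(π) = (−1)^{n − #cycles} = (−1)^{343−31} = (−1)^312 = +1.
Via Zolotarev, sign(π_{177}) = (177|343) = +1.

+1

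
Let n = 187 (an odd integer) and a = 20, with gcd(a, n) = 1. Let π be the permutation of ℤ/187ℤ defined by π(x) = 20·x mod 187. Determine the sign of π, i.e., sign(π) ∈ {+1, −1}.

Start at x=133: 133 → 42 → 92 → 157 → 148 → 155 → 108 → … (one orbit).
6 cycles of lengths [80, 80, 16, 5, 5, 1].
Σ(ℓ_i−1) = 187−6 = 181; sign = (−1)^181 = -1.
Via Zolotarev, sign(π_{20}) = (20|187) = -1.

-1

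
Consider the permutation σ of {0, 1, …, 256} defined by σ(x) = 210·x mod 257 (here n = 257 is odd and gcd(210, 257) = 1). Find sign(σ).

-1

Orbit of 66 under x↦210x: [66, 239, 75, 73, 167, 118, 108]… (length divides ord_257(210)).
The orbit structure of x ↦ 210x mod 257: 2 orbits of sizes [256, 1].
Σ(ℓ_i−1) = 257−2 = 255; sign = (−1)^255 = -1.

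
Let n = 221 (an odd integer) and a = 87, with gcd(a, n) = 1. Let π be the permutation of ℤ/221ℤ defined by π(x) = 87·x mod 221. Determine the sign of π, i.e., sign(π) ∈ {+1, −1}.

+1

Start at x=42: 42 → 118 → 100 → 81 → 196 → 35 → 172 → … (one orbit).
Cycle lengths of π_87 on ℤ/221ℤ: [24, 24, 24, 24, 24, 24, 24, 24, 8, 8, 3, 3, 3, 3, 1]; 15 cycles in total.
sign(π) = (−1)^{n − #cycles} = (−1)^{221−15} = (−1)^206 = +1.
Check: (87/221) = +1 by Zolotarev.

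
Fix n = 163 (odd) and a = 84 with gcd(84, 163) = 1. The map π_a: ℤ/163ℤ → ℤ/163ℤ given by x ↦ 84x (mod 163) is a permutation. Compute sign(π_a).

+1

Orbit of 58 under x↦84x: [58, 145, 118, 132, 4, 10, 25]… (length divides ord_163(84)).
π_84 has 3 disjoint cycles with lengths [81, 81, 1] on {0,…,162}.
163 − 3 = 160 transpositions; sign(π) = (−1)^160 = +1.
Check: (84/163) = +1 by Zolotarev.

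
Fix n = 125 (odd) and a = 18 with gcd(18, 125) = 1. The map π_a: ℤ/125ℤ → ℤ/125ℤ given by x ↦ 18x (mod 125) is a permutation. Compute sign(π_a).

-1

Orbit of 49 under x↦18x: [49, 7, 1, 18, 74, 82, 101]… (length divides ord_125(18)).
The orbit structure of x ↦ 18x mod 125: 12 orbits of sizes [20, 20, 20, 20, 20, 4, 4, 4, 4, 4, 4, 1].
Σ(ℓ_i−1) = 125−12 = 113; sign = (−1)^113 = -1.
Check: (18/125) = -1 by Zolotarev.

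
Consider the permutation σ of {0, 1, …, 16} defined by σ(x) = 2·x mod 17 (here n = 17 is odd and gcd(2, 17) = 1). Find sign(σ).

+1

Trace 2: π^k(2) = [2, 4, 8, 16, 15, 13, 9] for k=0..6.
3 cycles of lengths [8, 8, 1].
Σ(ℓ_i−1) = 17−3 = 14; sign = (−1)^14 = +1.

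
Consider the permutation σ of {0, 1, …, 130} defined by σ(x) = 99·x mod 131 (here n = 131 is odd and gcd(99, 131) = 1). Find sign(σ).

Trace 112: π^k(112) = [112, 84, 63, 80, 60, 45, 1] for k=0..6.
Cycle lengths of π_99 on ℤ/131ℤ: [13, 13, 13, 13, 13, 13, 13, 13, 13, 13, 1]; 11 cycles in total.
131 − 11 = 120 transpositions; sign(π) = (−1)^120 = +1.
Zolotarev: (99|131) = +1, matching the cycle-count sign.

+1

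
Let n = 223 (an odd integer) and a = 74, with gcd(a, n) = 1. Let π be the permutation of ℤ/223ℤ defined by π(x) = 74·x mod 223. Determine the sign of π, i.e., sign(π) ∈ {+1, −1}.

+1

Start at x=8: 8 → 146 → 100 → 41 → 135 → 178 → 15 → … (one orbit).
π_74 has 3 disjoint cycles with lengths [111, 111, 1] on {0,…,222}.
223 − 3 = 220 transpositions; sign(π) = (−1)^220 = +1.
Check: (74/223) = +1 by Zolotarev.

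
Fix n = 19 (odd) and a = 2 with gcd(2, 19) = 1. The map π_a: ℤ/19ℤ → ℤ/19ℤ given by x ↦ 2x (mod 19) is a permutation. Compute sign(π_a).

-1

Trace 15: π^k(15) = [15, 11, 3, 6, 12, 5, 10] for k=0..6.
π_2 has 2 disjoint cycles with lengths [18, 1] on {0,…,18}.
With 2 cycles on 19 points, sign = (−1)^{19−2} = -1.
Via Zolotarev, sign(π_{2}) = (2|19) = -1.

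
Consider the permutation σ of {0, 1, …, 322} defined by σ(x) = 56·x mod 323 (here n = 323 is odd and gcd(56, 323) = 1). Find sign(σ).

Trace 265: π^k(265) = [265, 305, 284, 77, 113, 191, 37] for k=0..6.
π_56 has 29 disjoint cycles with lengths [16, 16, 16, 16, 16, 16, 16, 16, 16, 16, 16, 16, 16, 16, 16, 16, 16, 16, 16, 2, 2, 2, 2, 2, 2, 2, 2, 2, 1] on {0,…,322}.
n − c = 323 − 29 = 294; sign = (−1)^294 = +1.
Via Zolotarev, sign(π_{56}) = (56|323) = +1.

+1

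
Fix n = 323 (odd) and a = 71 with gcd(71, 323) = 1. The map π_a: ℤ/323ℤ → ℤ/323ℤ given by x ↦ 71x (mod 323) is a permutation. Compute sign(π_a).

+1

Start at x=195: 195 → 279 → 106 → 97 → 104 → 278 → 35 → … (one orbit).
The orbit structure of x ↦ 71x mod 323: 5 orbits of sizes [144, 144, 18, 16, 1].
5 cycles on 323: each ℓ→(−1)^(ℓ−1), product (−1)^318 = +1.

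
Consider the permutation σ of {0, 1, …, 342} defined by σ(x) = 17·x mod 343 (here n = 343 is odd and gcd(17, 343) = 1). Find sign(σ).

Trace 113: π^k(113) = [113, 206, 72, 195, 228, 103, 36] for k=0..6.
The orbit structure of x ↦ 17x mod 343: 4 orbits of sizes [294, 42, 6, 1].
Σ(ℓ_i−1) = 343−4 = 339; sign = (−1)^339 = -1.

-1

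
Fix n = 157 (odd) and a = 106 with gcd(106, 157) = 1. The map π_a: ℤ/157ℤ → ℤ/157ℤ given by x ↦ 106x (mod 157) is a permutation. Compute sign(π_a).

Trace 46: π^k(46) = [46, 9, 12, 16, 126, 11, 67] for k=0..6.
The orbit structure of x ↦ 106x mod 157: 5 orbits of sizes [39, 39, 39, 39, 1].
157 − 5 = 152 transpositions; sign(π) = (−1)^152 = +1.
Via Zolotarev, sign(π_{106}) = (106|157) = +1.

+1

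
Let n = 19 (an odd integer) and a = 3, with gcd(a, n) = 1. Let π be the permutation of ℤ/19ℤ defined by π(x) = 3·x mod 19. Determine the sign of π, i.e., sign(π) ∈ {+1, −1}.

-1

Orbit of 14 under x↦3x: [14, 4, 12, 17, 13, 1, 3]… (length divides ord_19(3)).
Cycle lengths of π_3 on ℤ/19ℤ: [18, 1]; 2 cycles in total.
2 cycles on 19: each ℓ→(−1)^(ℓ−1), product (−1)^17 = -1.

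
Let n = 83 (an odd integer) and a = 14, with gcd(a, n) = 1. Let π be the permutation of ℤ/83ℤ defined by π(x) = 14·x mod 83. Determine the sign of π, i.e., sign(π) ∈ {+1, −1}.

Start at x=16: 16 → 58 → 65 → 80 → 41 → 76 → 68 → … (one orbit).
Decompose π into cycles: lengths [82, 1] (2 cycles, including the fixed point 0).
n − c = 83 − 2 = 81; sign = (−1)^81 = -1.

-1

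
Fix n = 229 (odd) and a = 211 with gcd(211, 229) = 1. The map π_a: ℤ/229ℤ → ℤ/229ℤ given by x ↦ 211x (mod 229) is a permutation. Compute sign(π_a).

Trace 18: π^k(18) = [18, 134, 107, 135, 89, 1, 211] for k=0..6.
The orbit structure of x ↦ 211x mod 229: 20 orbits of sizes [12, 12, 12, 12, 12, 12, 12, 12, 12, 12, 12, 12, 12, 12, 12, 12, 12, 12, 12, 1].
20 cycles on 229: each ℓ→(−1)^(ℓ−1), product (−1)^209 = -1.
Check: (211/229) = -1 by Zolotarev.

-1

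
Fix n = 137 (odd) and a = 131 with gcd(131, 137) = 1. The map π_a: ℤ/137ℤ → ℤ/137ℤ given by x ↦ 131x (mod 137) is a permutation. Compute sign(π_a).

Start at x=90: 90 → 8 → 89 → 14 → 53 → 93 → 127 → … (one orbit).
The orbit structure of x ↦ 131x mod 137: 2 orbits of sizes [136, 1].
2 cycles on 137: each ℓ→(−1)^(ℓ−1), product (−1)^135 = -1.

-1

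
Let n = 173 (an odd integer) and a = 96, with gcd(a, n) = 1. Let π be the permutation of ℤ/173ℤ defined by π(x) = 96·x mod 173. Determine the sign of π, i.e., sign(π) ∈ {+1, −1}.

Start at x=43: 43 → 149 → 118 → 83 → 10 → 95 → 124 → … (one orbit).
The orbit structure of x ↦ 96x mod 173: 5 orbits of sizes [43, 43, 43, 43, 1].
With 5 cycles on 173 points, sign = (−1)^{173−5} = +1.

+1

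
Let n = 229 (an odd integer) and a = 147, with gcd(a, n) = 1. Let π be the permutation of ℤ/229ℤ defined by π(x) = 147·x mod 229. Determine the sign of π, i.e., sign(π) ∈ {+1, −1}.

Orbit of 53 under x↦147x: [53, 5, 48, 186, 91, 95, 225]… (length divides ord_229(147)).
Decompose π into cycles: lengths [114, 114, 1] (3 cycles, including the fixed point 0).
229 − 3 = 226 transpositions; sign(π) = (−1)^226 = +1.
Via Zolotarev, sign(π_{147}) = (147|229) = +1.

+1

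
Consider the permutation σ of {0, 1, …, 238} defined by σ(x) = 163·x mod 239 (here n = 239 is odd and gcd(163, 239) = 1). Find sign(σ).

+1

Trace 211: π^k(211) = [211, 216, 75, 36, 132, 6, 22] for k=0..6.
Cycle lengths of π_163 on ℤ/239ℤ: [17, 17, 17, 17, 17, 17, 17, 17, 17, 17, 17, 17, 17, 17, 1]; 15 cycles in total.
With 15 cycles on 239 points, sign = (−1)^{239−15} = +1.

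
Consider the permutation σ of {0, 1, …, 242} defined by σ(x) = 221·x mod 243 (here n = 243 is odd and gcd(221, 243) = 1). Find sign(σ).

Orbit of 161 under x↦221x: [161, 103, 164, 37, 158, 169, 170]… (length divides ord_243(221)).
Cycle type of π: 162 + 54 + 18 + 6 + 2 + 1; total 6 cycles.
With 6 cycles on 243 points, sign = (−1)^{243−6} = -1.

-1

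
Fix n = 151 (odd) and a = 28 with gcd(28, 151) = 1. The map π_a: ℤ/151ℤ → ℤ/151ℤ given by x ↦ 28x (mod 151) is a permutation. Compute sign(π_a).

Trace 98: π^k(98) = [98, 26, 124, 150, 123, 122, 94] for k=0..6.
Cycle lengths of π_28 on ℤ/151ℤ: [50, 50, 50, 1]; 4 cycles in total.
With 4 cycles on 151 points, sign = (−1)^{151−4} = -1.
Zolotarev: (28|151) = -1, matching the cycle-count sign.

-1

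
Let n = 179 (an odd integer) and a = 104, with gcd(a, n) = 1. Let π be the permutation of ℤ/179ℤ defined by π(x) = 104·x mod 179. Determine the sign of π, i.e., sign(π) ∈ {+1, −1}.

-1

Start at x=101: 101 → 122 → 158 → 143 → 15 → 128 → 66 → … (one orbit).
2 cycles of lengths [178, 1].
Σ(ℓ_i−1) = 179−2 = 177; sign = (−1)^177 = -1.
Zolotarev: (104|179) = -1, matching the cycle-count sign.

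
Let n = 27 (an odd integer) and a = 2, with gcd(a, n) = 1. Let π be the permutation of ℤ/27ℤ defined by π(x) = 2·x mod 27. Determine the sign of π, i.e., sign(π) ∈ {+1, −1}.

-1

Trace 7: π^k(7) = [7, 14, 1, 2, 4, 8, 16] for k=0..6.
Cycle type of π: 18 + 6 + 2 + 1; total 4 cycles.
n − c = 27 − 4 = 23; sign = (−1)^23 = -1.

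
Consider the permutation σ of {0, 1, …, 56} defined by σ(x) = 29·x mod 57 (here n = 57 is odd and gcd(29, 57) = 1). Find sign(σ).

Start at x=55: 55 → 56 → 28 → 14 → 7 → 32 → 16 → … (one orbit).
Decompose π into cycles: lengths [18, 18, 18, 2, 1] (5 cycles, including the fixed point 0).
57 − 5 = 52 transpositions; sign(π) = (−1)^52 = +1.
Zolotarev: (29|57) = +1, matching the cycle-count sign.

+1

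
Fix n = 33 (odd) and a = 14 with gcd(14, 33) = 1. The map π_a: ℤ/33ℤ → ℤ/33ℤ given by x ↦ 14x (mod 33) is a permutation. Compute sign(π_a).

Start at x=20: 20 → 16 → 26 → 1 → 14 → 31 → 5 → … (one orbit).
Cycle type of π: 10×2 + 5×2 + 2 + 1; total 6 cycles.
sign(π) = (−1)^{n − #cycles} = (−1)^{33−6} = (−1)^27 = -1.
Zolotarev: (14|33) = -1, matching the cycle-count sign.

-1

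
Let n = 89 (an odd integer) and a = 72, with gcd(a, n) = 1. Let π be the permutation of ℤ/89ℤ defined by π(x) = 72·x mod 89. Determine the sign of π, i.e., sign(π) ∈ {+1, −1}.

Orbit of 11 under x↦72x: [11, 80, 64, 69, 73, 5, 4]… (length divides ord_89(72)).
3 cycles of lengths [44, 44, 1].
3 cycles on 89: each ℓ→(−1)^(ℓ−1), product (−1)^86 = +1.
Check: (72/89) = +1 by Zolotarev.

+1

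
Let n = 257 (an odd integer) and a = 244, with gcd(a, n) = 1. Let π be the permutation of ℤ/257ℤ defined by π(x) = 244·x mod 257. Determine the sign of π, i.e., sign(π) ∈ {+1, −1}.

Trace 70: π^k(70) = [70, 118, 8, 153, 67, 157, 15] for k=0..6.
Cycle lengths of π_244 on ℤ/257ℤ: [128, 128, 1]; 3 cycles in total.
Σ(ℓ_i−1) = 257−3 = 254; sign = (−1)^254 = +1.
Zolotarev: (244|257) = +1, matching the cycle-count sign.

+1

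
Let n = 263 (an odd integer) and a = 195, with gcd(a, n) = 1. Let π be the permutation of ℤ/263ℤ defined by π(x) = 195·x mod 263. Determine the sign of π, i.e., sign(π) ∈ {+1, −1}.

-1

Start at x=189: 189 → 35 → 250 → 95 → 115 → 70 → 237 → … (one orbit).
The orbit structure of x ↦ 195x mod 263: 2 orbits of sizes [262, 1].
With 2 cycles on 263 points, sign = (−1)^{263−2} = -1.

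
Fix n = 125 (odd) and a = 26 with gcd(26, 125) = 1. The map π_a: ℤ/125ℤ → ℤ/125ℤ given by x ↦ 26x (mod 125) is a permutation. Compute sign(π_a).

+1

Start at x=51: 51 → 76 → 101 → 1 → 26 → 51 (one orbit).
Cycle type of π: 5×20 + 1×25; total 45 cycles.
sign(π) = (−1)^{n − #cycles} = (−1)^{125−45} = (−1)^80 = +1.
Zolotarev: (26|125) = +1, matching the cycle-count sign.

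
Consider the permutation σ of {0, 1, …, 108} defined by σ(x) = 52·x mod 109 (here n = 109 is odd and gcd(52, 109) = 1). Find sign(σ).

Orbit of 39 under x↦52x: [39, 66, 53, 31, 86, 3, 47]… (length divides ord_109(52)).
The orbit structure of x ↦ 52x mod 109: 2 orbits of sizes [108, 1].
With 2 cycles on 109 points, sign = (−1)^{109−2} = -1.

-1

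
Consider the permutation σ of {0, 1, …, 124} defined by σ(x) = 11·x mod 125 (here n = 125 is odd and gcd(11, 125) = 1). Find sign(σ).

+1

Start at x=71: 71 → 31 → 91 → 1 → 11 → 121 → 81 → … (one orbit).
π_11 has 13 disjoint cycles with lengths [25, 25, 25, 25, 5, 5, 5, 5, 1, 1, 1, 1, 1] on {0,…,124}.
n − c = 125 − 13 = 112; sign = (−1)^112 = +1.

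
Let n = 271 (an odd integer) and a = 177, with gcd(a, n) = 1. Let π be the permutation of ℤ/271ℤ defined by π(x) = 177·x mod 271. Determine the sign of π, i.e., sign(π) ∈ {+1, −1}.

+1

Trace 39: π^k(39) = [39, 128, 163, 125, 174, 175, 81] for k=0..6.
Cycle type of π: 135×2 + 1; total 3 cycles.
With 3 cycles on 271 points, sign = (−1)^{271−3} = +1.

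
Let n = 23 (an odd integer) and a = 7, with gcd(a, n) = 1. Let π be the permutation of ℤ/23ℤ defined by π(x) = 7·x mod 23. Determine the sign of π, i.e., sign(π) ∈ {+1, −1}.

-1

Orbit of 21 under x↦7x: [21, 9, 17, 4, 5, 12, 15]… (length divides ord_23(7)).
Cycle lengths of π_7 on ℤ/23ℤ: [22, 1]; 2 cycles in total.
23 − 2 = 21 transpositions; sign(π) = (−1)^21 = -1.
Via Zolotarev, sign(π_{7}) = (7|23) = -1.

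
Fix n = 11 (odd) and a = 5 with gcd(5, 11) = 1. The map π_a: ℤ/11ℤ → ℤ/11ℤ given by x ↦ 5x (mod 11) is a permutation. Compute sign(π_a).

Orbit of 9 under x↦5x: [9, 1, 5, 3, 4]… (length divides ord_11(5)).
π_5 has 3 disjoint cycles with lengths [5, 5, 1] on {0,…,10}.
n − c = 11 − 3 = 8; sign = (−1)^8 = +1.
(5|11)_J = +1 (Zolotarev's lemma cross-check).

+1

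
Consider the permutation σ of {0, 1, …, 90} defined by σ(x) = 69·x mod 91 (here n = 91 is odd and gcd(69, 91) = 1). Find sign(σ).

Trace 29: π^k(29) = [29, 90, 22, 62, 1, 69] for k=0..5.
Cycle lengths of π_69 on ℤ/91ℤ: [6, 6, 6, 6, 6, 6, 6, 6, 6, 6, 6, 6, 6, 6, 2, 2, 2, 1]; 18 cycles in total.
sign(π) = (−1)^{n − #cycles} = (−1)^{91−18} = (−1)^73 = -1.
Via Zolotarev, sign(π_{69}) = (69|91) = -1.

-1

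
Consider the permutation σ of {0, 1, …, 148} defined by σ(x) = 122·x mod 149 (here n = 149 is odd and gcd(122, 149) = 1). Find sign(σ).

Trace 136: π^k(136) = [136, 53, 59, 46, 99, 9, 55] for k=0..6.
Decompose π into cycles: lengths [148, 1] (2 cycles, including the fixed point 0).
Σ(ℓ_i−1) = 149−2 = 147; sign = (−1)^147 = -1.

-1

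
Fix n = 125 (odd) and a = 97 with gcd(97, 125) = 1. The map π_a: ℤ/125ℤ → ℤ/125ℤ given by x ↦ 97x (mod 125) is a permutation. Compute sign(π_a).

Orbit of 74 under x↦97x: [74, 53, 16, 52, 44, 18, 121]… (length divides ord_125(97)).
Cycle lengths of π_97 on ℤ/125ℤ: [100, 20, 4, 1]; 4 cycles in total.
n − c = 125 − 4 = 121; sign = (−1)^121 = -1.

-1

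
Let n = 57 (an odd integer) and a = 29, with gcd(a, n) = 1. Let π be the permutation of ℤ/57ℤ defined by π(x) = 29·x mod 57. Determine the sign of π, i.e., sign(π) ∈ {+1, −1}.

Trace 4: π^k(4) = [4, 2, 1, 29, 43, 50, 25] for k=0..6.
Decompose π into cycles: lengths [18, 18, 18, 2, 1] (5 cycles, including the fixed point 0).
5 cycles on 57: each ℓ→(−1)^(ℓ−1), product (−1)^52 = +1.

+1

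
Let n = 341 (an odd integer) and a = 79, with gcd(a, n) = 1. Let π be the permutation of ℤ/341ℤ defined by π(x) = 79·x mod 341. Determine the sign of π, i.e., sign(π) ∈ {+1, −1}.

Trace 340: π^k(340) = [340, 262, 238, 47, 303, 67, 178] for k=0..6.
π_79 has 13 disjoint cycles with lengths [30, 30, 30, 30, 30, 30, 30, 30, 30, 30, 30, 10, 1] on {0,…,340}.
With 13 cycles on 341 points, sign = (−1)^{341−13} = +1.
Check: (79/341) = +1 by Zolotarev.

+1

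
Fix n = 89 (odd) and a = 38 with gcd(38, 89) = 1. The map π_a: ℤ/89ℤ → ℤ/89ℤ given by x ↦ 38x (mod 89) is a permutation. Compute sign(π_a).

-1

Orbit of 31 under x↦38x: [31, 21, 86, 64, 29, 34, 46]… (length divides ord_89(38)).
Cycle lengths of π_38 on ℤ/89ℤ: [88, 1]; 2 cycles in total.
sign(π) = (−1)^{n − #cycles} = (−1)^{89−2} = (−1)^87 = -1.
Via Zolotarev, sign(π_{38}) = (38|89) = -1.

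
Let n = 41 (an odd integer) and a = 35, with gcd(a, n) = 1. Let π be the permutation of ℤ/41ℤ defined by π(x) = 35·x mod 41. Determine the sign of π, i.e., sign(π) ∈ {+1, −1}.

-1

Trace 36: π^k(36) = [36, 30, 25, 14, 39, 12, 10] for k=0..6.
π_35 has 2 disjoint cycles with lengths [40, 1] on {0,…,40}.
sign(π) = (−1)^{n − #cycles} = (−1)^{41−2} = (−1)^39 = -1.
Via Zolotarev, sign(π_{35}) = (35|41) = -1.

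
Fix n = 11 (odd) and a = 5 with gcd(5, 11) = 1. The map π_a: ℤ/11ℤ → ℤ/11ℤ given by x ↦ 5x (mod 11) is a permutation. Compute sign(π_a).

+1

Start at x=3: 3 → 4 → 9 → 1 → 5 → 3 (one orbit).
Decompose π into cycles: lengths [5, 5, 1] (3 cycles, including the fixed point 0).
3 cycles on 11: each ℓ→(−1)^(ℓ−1), product (−1)^8 = +1.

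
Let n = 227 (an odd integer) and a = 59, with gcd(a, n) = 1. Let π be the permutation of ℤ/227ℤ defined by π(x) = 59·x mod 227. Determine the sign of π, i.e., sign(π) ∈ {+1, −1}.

Start at x=26: 26 → 172 → 160 → 133 → 129 → 120 → 43 → … (one orbit).
The orbit structure of x ↦ 59x mod 227: 3 orbits of sizes [113, 113, 1].
n − c = 227 − 3 = 224; sign = (−1)^224 = +1.
(59|227)_J = +1 (Zolotarev's lemma cross-check).

+1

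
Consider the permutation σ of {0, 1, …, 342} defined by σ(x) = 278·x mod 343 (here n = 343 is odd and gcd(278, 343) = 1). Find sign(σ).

-1

Orbit of 121 under x↦278x: [121, 24, 155, 215, 88, 111, 331]… (length divides ord_343(278)).
π_278 has 4 disjoint cycles with lengths [294, 42, 6, 1] on {0,…,342}.
4 cycles on 343: each ℓ→(−1)^(ℓ−1), product (−1)^339 = -1.
Check: (278/343) = -1 by Zolotarev.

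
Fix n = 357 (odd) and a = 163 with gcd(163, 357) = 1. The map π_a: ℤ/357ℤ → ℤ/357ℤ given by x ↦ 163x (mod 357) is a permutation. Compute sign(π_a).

-1

Orbit of 79 under x↦163x: [79, 25, 148, 205, 214, 253, 184]… (length divides ord_357(163)).
π_163 has 18 disjoint cycles with lengths [48, 48, 48, 48, 48, 48, 16, 16, 16, 3, 3, 3, 3, 3, 3, 1, 1, 1] on {0,…,356}.
sign(π) = (−1)^{n − #cycles} = (−1)^{357−18} = (−1)^339 = -1.
Zolotarev: (163|357) = -1, matching the cycle-count sign.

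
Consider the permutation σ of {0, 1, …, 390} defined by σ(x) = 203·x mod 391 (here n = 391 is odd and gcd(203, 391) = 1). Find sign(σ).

-1

Start at x=84: 84 → 239 → 33 → 52 → 390 → 188 → 237 → … (one orbit).
Decompose π into cycles: lengths [22, 22, 22, 22, 22, 22, 22, 22, 22, 22, 22, 22, 22, 22, 22, 22, 22, 2, 2, 2, 2, 2, 2, 2, 2, 1] (26 cycles, including the fixed point 0).
Σ(ℓ_i−1) = 391−26 = 365; sign = (−1)^365 = -1.
Zolotarev: (203|391) = -1, matching the cycle-count sign.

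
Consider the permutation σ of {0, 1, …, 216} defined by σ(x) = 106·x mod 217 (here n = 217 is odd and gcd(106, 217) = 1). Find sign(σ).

Orbit of 64 under x↦106x: [64, 57, 183, 85, 113, 43, 1]… (length divides ord_217(106)).
Decompose π into cycles: lengths [30, 30, 30, 30, 30, 30, 30, 1, 1, 1, 1, 1, 1, 1] (14 cycles, including the fixed point 0).
217 − 14 = 203 transpositions; sign(π) = (−1)^203 = -1.

-1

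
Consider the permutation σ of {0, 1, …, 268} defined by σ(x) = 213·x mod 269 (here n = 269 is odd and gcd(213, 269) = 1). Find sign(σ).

Trace 54: π^k(54) = [54, 204, 143, 62, 25, 214, 121] for k=0..6.
5 cycles of lengths [67, 67, 67, 67, 1].
sign(π) = (−1)^{n − #cycles} = (−1)^{269−5} = (−1)^264 = +1.

+1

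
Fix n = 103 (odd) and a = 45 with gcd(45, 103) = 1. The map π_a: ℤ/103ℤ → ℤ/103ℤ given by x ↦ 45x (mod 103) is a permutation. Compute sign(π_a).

Trace 102: π^k(102) = [102, 58, 35, 30, 11, 83, 27] for k=0..6.
π_45 has 2 disjoint cycles with lengths [102, 1] on {0,…,102}.
Σ(ℓ_i−1) = 103−2 = 101; sign = (−1)^101 = -1.

-1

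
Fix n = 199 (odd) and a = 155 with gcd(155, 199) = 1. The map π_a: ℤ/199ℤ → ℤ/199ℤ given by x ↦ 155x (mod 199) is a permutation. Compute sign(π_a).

+1

Trace 121: π^k(121) = [121, 49, 33, 140, 9, 2, 111] for k=0..6.
3 cycles of lengths [99, 99, 1].
n − c = 199 − 3 = 196; sign = (−1)^196 = +1.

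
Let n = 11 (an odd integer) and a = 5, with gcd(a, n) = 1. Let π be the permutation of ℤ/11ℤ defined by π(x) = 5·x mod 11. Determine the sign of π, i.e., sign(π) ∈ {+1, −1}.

+1

Start at x=9: 9 → 1 → 5 → 3 → 4 → 9 (one orbit).
Decompose π into cycles: lengths [5, 5, 1] (3 cycles, including the fixed point 0).
3 cycles on 11: each ℓ→(−1)^(ℓ−1), product (−1)^8 = +1.
The Jacobi symbol (5|11) = +1 (Zolotarev) agrees.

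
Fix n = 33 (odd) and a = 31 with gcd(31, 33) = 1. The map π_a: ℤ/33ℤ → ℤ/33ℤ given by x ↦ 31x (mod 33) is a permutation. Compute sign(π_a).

Start at x=1: 1 → 31 → 4 → 25 → 16 → 1 (one orbit).
The orbit structure of x ↦ 31x mod 33: 9 orbits of sizes [5, 5, 5, 5, 5, 5, 1, 1, 1].
33 − 9 = 24 transpositions; sign(π) = (−1)^24 = +1.
The Jacobi symbol (31|33) = +1 (Zolotarev) agrees.

+1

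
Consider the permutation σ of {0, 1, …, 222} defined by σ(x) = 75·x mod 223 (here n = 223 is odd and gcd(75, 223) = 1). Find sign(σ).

-1

Trace 165: π^k(165) = [165, 110, 222, 148, 173, 41, 176] for k=0..6.
The orbit structure of x ↦ 75x mod 223: 2 orbits of sizes [222, 1].
With 2 cycles on 223 points, sign = (−1)^{223−2} = -1.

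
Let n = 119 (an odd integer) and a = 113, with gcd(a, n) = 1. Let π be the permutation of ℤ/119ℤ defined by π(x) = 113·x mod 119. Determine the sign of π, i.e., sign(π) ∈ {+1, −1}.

Orbit of 71 under x↦113x: [71, 50, 57, 15, 29, 64, 92]… (length divides ord_119(113)).
Cycle lengths of π_113 on ℤ/119ℤ: [16, 16, 16, 16, 16, 16, 16, 1, 1, 1, 1, 1, 1, 1]; 14 cycles in total.
119 − 14 = 105 transpositions; sign(π) = (−1)^105 = -1.
(113|119)_J = -1 (Zolotarev's lemma cross-check).

-1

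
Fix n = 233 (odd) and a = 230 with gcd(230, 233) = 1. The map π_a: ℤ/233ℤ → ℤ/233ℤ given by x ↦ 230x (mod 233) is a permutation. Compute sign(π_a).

Orbit of 8 under x↦230x: [8, 209, 72, 17, 182, 153, 7]… (length divides ord_233(230)).
Decompose π into cycles: lengths [232, 1] (2 cycles, including the fixed point 0).
n − c = 233 − 2 = 231; sign = (−1)^231 = -1.

-1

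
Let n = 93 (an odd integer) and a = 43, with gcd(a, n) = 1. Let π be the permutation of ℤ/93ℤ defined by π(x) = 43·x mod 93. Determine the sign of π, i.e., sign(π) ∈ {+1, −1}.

-1

Orbit of 61 under x↦43x: [61, 19, 73, 70, 34, 67, 91]… (length divides ord_93(43)).
Cycle lengths of π_43 on ℤ/93ℤ: [30, 30, 30, 1, 1, 1]; 6 cycles in total.
Σ(ℓ_i−1) = 93−6 = 87; sign = (−1)^87 = -1.
(43|93)_J = -1 (Zolotarev's lemma cross-check).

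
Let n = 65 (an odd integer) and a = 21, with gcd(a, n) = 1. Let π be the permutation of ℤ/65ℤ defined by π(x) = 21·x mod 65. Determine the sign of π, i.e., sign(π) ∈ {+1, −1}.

-1

Trace 51: π^k(51) = [51, 31, 1, 21] for k=0..3.
Decompose π into cycles: lengths [4, 4, 4, 4, 4, 4, 4, 4, 4, 4, 4, 4, 4, 4, 4, 1, 1, 1, 1, 1] (20 cycles, including the fixed point 0).
With 20 cycles on 65 points, sign = (−1)^{65−20} = -1.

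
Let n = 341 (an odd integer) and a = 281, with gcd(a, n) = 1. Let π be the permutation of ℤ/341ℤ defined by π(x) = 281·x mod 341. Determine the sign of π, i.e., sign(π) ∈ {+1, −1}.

Trace 281: π^k(281) = [281, 190, 194, 295, 32, 126, 283] for k=0..6.
Cycle lengths of π_281 on ℤ/341ℤ: [10, 10, 10, 10, 10, 10, 10, 10, 10, 10, 10, 10, 10, 10, 10, 10, 10, 10, 10, 10, 10, 10, 10, 10, 10, 10, 10, 10, 10, 10, 10, 5, 5, 5, 5, 5, 5, 1]; 38 cycles in total.
38 cycles on 341: each ℓ→(−1)^(ℓ−1), product (−1)^303 = -1.
Zolotarev: (281|341) = -1, matching the cycle-count sign.

-1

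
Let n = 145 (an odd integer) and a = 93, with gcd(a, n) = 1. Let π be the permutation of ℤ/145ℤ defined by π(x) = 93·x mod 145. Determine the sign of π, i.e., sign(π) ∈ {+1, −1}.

Trace 111: π^k(111) = [111, 28, 139, 22, 16, 38, 54] for k=0..6.
8 cycles of lengths [28, 28, 28, 28, 14, 14, 4, 1].
8 cycles on 145: each ℓ→(−1)^(ℓ−1), product (−1)^137 = -1.
Via Zolotarev, sign(π_{93}) = (93|145) = -1.

-1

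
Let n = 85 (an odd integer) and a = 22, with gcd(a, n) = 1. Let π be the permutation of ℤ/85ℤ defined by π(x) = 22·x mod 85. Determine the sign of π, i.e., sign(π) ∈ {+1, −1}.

Start at x=59: 59 → 23 → 81 → 82 → 19 → 78 → 16 → … (one orbit).
7 cycles of lengths [16, 16, 16, 16, 16, 4, 1].
Σ(ℓ_i−1) = 85−7 = 78; sign = (−1)^78 = +1.
The Jacobi symbol (22|85) = +1 (Zolotarev) agrees.

+1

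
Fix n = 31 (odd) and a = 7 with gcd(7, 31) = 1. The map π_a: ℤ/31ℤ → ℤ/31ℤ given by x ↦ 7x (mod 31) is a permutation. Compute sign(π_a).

Trace 19: π^k(19) = [19, 9, 1, 7, 18, 2, 14] for k=0..6.
Cycle type of π: 15×2 + 1; total 3 cycles.
With 3 cycles on 31 points, sign = (−1)^{31−3} = +1.
Zolotarev: (7|31) = +1, matching the cycle-count sign.

+1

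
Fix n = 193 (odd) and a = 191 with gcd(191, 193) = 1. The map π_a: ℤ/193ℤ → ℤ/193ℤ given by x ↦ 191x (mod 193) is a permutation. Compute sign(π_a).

Orbit of 144 under x↦191x: [144, 98, 190, 6, 181, 24, 145]… (length divides ord_193(191)).
The orbit structure of x ↦ 191x mod 193: 3 orbits of sizes [96, 96, 1].
193 − 3 = 190 transpositions; sign(π) = (−1)^190 = +1.
Zolotarev: (191|193) = +1, matching the cycle-count sign.

+1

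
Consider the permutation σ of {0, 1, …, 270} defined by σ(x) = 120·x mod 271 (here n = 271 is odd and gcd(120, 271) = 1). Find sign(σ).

Trace 94: π^k(94) = [94, 169, 226, 20, 232, 198, 183] for k=0..6.
π_120 has 2 disjoint cycles with lengths [270, 1] on {0,…,270}.
271 − 2 = 269 transpositions; sign(π) = (−1)^269 = -1.
The Jacobi symbol (120|271) = -1 (Zolotarev) agrees.

-1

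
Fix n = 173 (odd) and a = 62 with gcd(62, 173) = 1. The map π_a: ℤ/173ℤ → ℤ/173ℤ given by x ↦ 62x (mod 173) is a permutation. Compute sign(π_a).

Trace 166: π^k(166) = [166, 85, 80, 116, 99, 83, 129] for k=0..6.
Cycle type of π: 172 + 1; total 2 cycles.
2 cycles on 173: each ℓ→(−1)^(ℓ−1), product (−1)^171 = -1.
Zolotarev: (62|173) = -1, matching the cycle-count sign.

-1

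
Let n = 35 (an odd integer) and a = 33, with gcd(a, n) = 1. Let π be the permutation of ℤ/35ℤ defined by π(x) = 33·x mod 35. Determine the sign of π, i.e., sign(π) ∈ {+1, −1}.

Orbit of 4 under x↦33x: [4, 27, 16, 3, 29, 12, 11]… (length divides ord_35(33)).
Decompose π into cycles: lengths [12, 12, 6, 4, 1] (5 cycles, including the fixed point 0).
35 − 5 = 30 transpositions; sign(π) = (−1)^30 = +1.

+1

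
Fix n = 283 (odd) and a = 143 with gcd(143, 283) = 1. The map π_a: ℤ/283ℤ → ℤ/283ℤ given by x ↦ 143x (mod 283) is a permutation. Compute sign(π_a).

+1

Orbit of 163 under x↦143x: [163, 103, 13, 161, 100, 150, 225]… (length divides ord_283(143)).
π_143 has 3 disjoint cycles with lengths [141, 141, 1] on {0,…,282}.
3 cycles on 283: each ℓ→(−1)^(ℓ−1), product (−1)^280 = +1.
The Jacobi symbol (143|283) = +1 (Zolotarev) agrees.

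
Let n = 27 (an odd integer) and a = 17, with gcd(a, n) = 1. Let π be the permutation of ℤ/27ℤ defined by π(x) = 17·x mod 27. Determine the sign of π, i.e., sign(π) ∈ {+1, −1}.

-1

Orbit of 26 under x↦17x: [26, 10, 8, 1, 17, 19]… (length divides ord_27(17)).
Cycle type of π: 6×3 + 2×4 + 1; total 8 cycles.
sign(π) = (−1)^{n − #cycles} = (−1)^{27−8} = (−1)^19 = -1.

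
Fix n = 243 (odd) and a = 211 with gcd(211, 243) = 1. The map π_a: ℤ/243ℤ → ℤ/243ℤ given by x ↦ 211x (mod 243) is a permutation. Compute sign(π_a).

+1

Start at x=202: 202 → 97 → 55 → 184 → 187 → 91 → 4 → … (one orbit).
11 cycles of lengths [81, 81, 27, 27, 9, 9, 3, 3, 1, 1, 1].
With 11 cycles on 243 points, sign = (−1)^{243−11} = +1.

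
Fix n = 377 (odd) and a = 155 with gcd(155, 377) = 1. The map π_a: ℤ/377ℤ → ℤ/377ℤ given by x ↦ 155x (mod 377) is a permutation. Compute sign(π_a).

-1

Orbit of 337 under x↦155x: [337, 209, 350, 339, 142, 144, 77]… (length divides ord_377(155)).
The orbit structure of x ↦ 155x mod 377: 20 orbits of sizes [28, 28, 28, 28, 28, 28, 28, 28, 28, 28, 28, 28, 28, 2, 2, 2, 2, 2, 2, 1].
With 20 cycles on 377 points, sign = (−1)^{377−20} = -1.
The Jacobi symbol (155|377) = -1 (Zolotarev) agrees.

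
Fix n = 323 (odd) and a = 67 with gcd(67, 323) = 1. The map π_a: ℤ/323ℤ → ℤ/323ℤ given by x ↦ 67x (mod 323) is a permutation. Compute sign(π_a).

Orbit of 120 under x↦67x: [120, 288, 239, 186, 188, 322, 256]… (length divides ord_323(67)).
26 cycles of lengths [18, 18, 18, 18, 18, 18, 18, 18, 18, 18, 18, 18, 18, 18, 18, 18, 18, 2, 2, 2, 2, 2, 2, 2, 2, 1].
sign(π) = (−1)^{n − #cycles} = (−1)^{323−26} = (−1)^297 = -1.

-1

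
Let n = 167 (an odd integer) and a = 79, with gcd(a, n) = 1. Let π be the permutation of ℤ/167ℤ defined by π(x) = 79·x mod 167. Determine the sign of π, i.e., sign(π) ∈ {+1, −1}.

Start at x=69: 69 → 107 → 103 → 121 → 40 → 154 → 142 → … (one orbit).
Cycle type of π: 166 + 1; total 2 cycles.
With 2 cycles on 167 points, sign = (−1)^{167−2} = -1.

-1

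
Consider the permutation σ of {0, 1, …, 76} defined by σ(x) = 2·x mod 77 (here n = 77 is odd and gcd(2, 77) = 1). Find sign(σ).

Orbit of 2 under x↦2x: [2, 4, 8, 16, 32, 64, 51]… (length divides ord_77(2)).
The orbit structure of x ↦ 2x mod 77: 6 orbits of sizes [30, 30, 10, 3, 3, 1].
6 cycles on 77: each ℓ→(−1)^(ℓ−1), product (−1)^71 = -1.
Zolotarev: (2|77) = -1, matching the cycle-count sign.

-1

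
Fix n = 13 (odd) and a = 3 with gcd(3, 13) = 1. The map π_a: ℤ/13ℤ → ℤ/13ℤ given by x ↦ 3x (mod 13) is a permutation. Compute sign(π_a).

+1

Trace 3: π^k(3) = [3, 9, 1] for k=0..2.
Decompose π into cycles: lengths [3, 3, 3, 3, 1] (5 cycles, including the fixed point 0).
With 5 cycles on 13 points, sign = (−1)^{13−5} = +1.
Check: (3/13) = +1 by Zolotarev.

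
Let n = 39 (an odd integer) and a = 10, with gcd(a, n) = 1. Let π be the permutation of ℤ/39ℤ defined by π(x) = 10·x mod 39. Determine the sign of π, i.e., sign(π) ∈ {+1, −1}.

+1

Orbit of 25 under x↦10x: [25, 16, 4, 1, 10, 22]… (length divides ord_39(10)).
π_10 has 9 disjoint cycles with lengths [6, 6, 6, 6, 6, 6, 1, 1, 1] on {0,…,38}.
sign(π) = (−1)^{n − #cycles} = (−1)^{39−9} = (−1)^30 = +1.
Check: (10/39) = +1 by Zolotarev.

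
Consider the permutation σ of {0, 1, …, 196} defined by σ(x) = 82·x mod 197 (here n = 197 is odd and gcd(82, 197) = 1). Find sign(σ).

Orbit of 43 under x↦82x: [43, 177, 133, 71, 109, 73, 76]… (length divides ord_197(82)).
2 cycles of lengths [196, 1].
Σ(ℓ_i−1) = 197−2 = 195; sign = (−1)^195 = -1.
Via Zolotarev, sign(π_{82}) = (82|197) = -1.

-1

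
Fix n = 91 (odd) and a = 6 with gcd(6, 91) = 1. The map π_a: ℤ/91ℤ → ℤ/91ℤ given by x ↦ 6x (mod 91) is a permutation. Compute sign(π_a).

Start at x=34: 34 → 22 → 41 → 64 → 20 → 29 → 83 → … (one orbit).
Cycle type of π: 12×7 + 2×3 + 1; total 11 cycles.
With 11 cycles on 91 points, sign = (−1)^{91−11} = +1.

+1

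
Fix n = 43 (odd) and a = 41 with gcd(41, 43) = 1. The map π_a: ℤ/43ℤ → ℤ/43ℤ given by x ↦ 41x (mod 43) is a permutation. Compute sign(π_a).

Orbit of 21 under x↦41x: [21, 1, 41, 4, 35, 16, 11]… (length divides ord_43(41)).
Cycle type of π: 7×6 + 1; total 7 cycles.
n − c = 43 − 7 = 36; sign = (−1)^36 = +1.
Via Zolotarev, sign(π_{41}) = (41|43) = +1.

+1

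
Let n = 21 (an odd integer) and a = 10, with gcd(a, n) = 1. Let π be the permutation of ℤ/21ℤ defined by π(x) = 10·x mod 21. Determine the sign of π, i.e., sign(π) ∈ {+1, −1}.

-1

Start at x=1: 1 → 10 → 16 → 13 → 4 → 19 → 1 (one orbit).
π_10 has 6 disjoint cycles with lengths [6, 6, 6, 1, 1, 1] on {0,…,20}.
6 cycles on 21: each ℓ→(−1)^(ℓ−1), product (−1)^15 = -1.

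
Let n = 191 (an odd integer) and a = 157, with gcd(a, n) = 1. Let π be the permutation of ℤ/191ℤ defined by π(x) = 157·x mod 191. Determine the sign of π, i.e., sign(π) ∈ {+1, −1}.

-1

Orbit of 125 under x↦157x: [125, 143, 104, 93, 85, 166, 86]… (length divides ord_191(157)).
Cycle lengths of π_157 on ℤ/191ℤ: [190, 1]; 2 cycles in total.
191 − 2 = 189 transpositions; sign(π) = (−1)^189 = -1.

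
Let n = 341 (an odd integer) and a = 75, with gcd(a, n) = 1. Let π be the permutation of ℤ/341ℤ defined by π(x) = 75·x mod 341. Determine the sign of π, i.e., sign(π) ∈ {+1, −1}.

Trace 301: π^k(301) = [301, 69, 60, 67, 251, 70, 135] for k=0..6.
14 cycles of lengths [30, 30, 30, 30, 30, 30, 30, 30, 30, 30, 30, 5, 5, 1].
14 cycles on 341: each ℓ→(−1)^(ℓ−1), product (−1)^327 = -1.
Via Zolotarev, sign(π_{75}) = (75|341) = -1.

-1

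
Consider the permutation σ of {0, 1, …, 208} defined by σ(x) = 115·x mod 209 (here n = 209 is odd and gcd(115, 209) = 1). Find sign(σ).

+1

Orbit of 1 under x↦115x: [1, 115, 58, 191, 20]… (length divides ord_209(115)).
π_115 has 57 disjoint cycles with lengths [5, 5, 5, 5, 5, 5, 5, 5, 5, 5, 5, 5, 5, 5, 5, 5, 5, 5, 5, 5, 5, 5, 5, 5, 5, 5, 5, 5, 5, 5, 5, 5, 5, 5, 5, 5, 5, 5, 1, 1, 1, 1, 1, 1, 1, 1, 1, 1, 1, 1, 1, 1, 1, 1, 1, 1, 1] on {0,…,208}.
209 − 57 = 152 transpositions; sign(π) = (−1)^152 = +1.
Zolotarev: (115|209) = +1, matching the cycle-count sign.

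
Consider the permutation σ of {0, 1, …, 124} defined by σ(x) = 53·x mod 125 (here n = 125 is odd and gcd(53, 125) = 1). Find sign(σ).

-1

Orbit of 46 under x↦53x: [46, 63, 89, 92, 1, 53, 59]… (length divides ord_125(53)).
4 cycles of lengths [100, 20, 4, 1].
sign(π) = (−1)^{n − #cycles} = (−1)^{125−4} = (−1)^121 = -1.
The Jacobi symbol (53|125) = -1 (Zolotarev) agrees.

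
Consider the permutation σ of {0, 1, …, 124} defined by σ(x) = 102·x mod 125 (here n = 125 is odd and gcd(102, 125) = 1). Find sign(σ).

Orbit of 98 under x↦102x: [98, 121, 92, 9, 43, 11, 122]… (length divides ord_125(102)).
Cycle lengths of π_102 on ℤ/125ℤ: [100, 20, 4, 1]; 4 cycles in total.
Σ(ℓ_i−1) = 125−4 = 121; sign = (−1)^121 = -1.
(102|125)_J = -1 (Zolotarev's lemma cross-check).

-1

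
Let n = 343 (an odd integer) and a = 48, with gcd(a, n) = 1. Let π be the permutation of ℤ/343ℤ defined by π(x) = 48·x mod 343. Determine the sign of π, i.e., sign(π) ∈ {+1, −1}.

Start at x=246: 246 → 146 → 148 → 244 → 50 → 342 → 295 → … (one orbit).
Cycle lengths of π_48 on ℤ/343ℤ: [14, 14, 14, 14, 14, 14, 14, 14, 14, 14, 14, 14, 14, 14, 14, 14, 14, 14, 14, 14, 14, 2, 2, 2, 2, 2, 2, 2, 2, 2, 2, 2, 2, 2, 2, 2, 2, 2, 2, 2, 2, 2, 2, 2, 2, 1]; 46 cycles in total.
Σ(ℓ_i−1) = 343−46 = 297; sign = (−1)^297 = -1.

-1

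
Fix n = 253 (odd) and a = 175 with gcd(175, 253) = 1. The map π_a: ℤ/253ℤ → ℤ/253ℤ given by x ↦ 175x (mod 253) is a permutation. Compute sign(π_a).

+1

Start at x=120: 120 → 1 → 175 → 12 → 76 → 144 → 153 → … (one orbit).
The orbit structure of x ↦ 175x mod 253: 17 orbits of sizes [22, 22, 22, 22, 22, 22, 22, 22, 22, 22, 22, 2, 2, 2, 2, 2, 1].
sign(π) = (−1)^{n − #cycles} = (−1)^{253−17} = (−1)^236 = +1.
(175|253)_J = +1 (Zolotarev's lemma cross-check).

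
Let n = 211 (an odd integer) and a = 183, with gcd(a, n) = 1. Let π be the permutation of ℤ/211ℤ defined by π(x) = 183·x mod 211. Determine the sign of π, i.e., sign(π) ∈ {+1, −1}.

+1

Start at x=114: 114 → 184 → 123 → 143 → 5 → 71 → 122 → … (one orbit).
The orbit structure of x ↦ 183x mod 211: 7 orbits of sizes [35, 35, 35, 35, 35, 35, 1].
sign(π) = (−1)^{n − #cycles} = (−1)^{211−7} = (−1)^204 = +1.
Zolotarev: (183|211) = +1, matching the cycle-count sign.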